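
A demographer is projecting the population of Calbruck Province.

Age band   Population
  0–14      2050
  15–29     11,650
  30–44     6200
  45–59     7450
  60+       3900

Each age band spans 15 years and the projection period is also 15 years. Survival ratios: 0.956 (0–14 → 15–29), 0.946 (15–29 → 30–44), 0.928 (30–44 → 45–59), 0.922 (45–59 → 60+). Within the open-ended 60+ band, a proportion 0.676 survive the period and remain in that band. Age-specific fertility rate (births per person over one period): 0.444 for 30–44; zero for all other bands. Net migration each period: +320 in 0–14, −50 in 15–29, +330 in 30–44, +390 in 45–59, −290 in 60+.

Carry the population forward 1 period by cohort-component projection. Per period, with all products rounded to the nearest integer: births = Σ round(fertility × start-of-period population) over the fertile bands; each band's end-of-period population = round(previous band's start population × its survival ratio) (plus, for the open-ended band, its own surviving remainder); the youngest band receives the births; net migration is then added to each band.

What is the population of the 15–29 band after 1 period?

1910

Period 1:
Births: 6200 × 0.444 = 2753
15–29: 2050 × 0.956 = 1960
30–44: 11650 × 0.946 = 11021
45–59: 6200 × 0.928 = 5754
60+: 7450 × 0.922 + 3900 × 0.676 = 6869 + 2636 = 9505
Net migration: 0–14 + 320 → 3073; 15–29 − 50 → 1910; 30–44 + 330 → 11351; 45–59 + 390 → 6144; 60+ − 290 → 9215
→ [3073, 1910, 11351, 6144, 9215]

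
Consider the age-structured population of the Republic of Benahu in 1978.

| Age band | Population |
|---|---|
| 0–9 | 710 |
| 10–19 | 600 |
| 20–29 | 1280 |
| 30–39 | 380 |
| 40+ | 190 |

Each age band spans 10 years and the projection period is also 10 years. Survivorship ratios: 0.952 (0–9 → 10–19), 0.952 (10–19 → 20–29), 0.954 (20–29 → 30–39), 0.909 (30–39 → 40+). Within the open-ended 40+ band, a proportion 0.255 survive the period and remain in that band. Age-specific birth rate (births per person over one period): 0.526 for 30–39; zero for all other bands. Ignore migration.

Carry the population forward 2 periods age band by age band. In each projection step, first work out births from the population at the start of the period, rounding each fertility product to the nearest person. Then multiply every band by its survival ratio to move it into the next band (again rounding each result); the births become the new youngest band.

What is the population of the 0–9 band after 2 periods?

(Groups numbered youngest = 1 to oldest = 5.)
[period 1]
Births: 380 * 0.526 = 200
Group 2: 710 * 0.952 = 676
Group 3: 600 * 0.952 = 571
Group 4: 1280 * 0.954 = 1221
Group 5: 380 * 0.909 + 190 * 0.255 = 345 + 48 = 393
Population now: 0–9=200, 10–19=676, 20–29=571, 30–39=1221, 40+=393
[period 2]
Births: 1221 * 0.526 = 642
Group 2: 200 * 0.952 = 190
Group 3: 676 * 0.952 = 644
Group 4: 571 * 0.954 = 545
Group 5: 1221 * 0.909 + 393 * 0.255 = 1110 + 100 = 1210
Population now: 0–9=642, 10–19=190, 20–29=644, 30–39=545, 40+=1210

642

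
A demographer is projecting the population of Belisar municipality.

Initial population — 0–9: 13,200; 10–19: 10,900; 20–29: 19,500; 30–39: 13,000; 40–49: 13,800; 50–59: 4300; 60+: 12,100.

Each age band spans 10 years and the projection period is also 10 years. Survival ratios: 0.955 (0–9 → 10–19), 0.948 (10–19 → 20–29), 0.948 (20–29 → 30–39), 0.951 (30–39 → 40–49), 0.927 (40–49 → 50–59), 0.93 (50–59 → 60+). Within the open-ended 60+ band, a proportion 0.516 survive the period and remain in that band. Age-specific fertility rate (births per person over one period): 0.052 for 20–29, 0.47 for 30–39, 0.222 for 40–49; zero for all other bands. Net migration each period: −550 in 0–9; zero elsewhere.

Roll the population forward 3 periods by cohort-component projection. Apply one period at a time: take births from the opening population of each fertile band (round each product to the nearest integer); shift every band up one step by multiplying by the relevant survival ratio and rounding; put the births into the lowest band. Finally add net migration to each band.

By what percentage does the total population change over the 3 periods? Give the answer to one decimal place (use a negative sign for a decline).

-2.4

[period 1]
Births: 19500 × 0.052 = 1014 ; 13000 × 0.47 = 6110 ; 13800 × 0.222 = 3064 — total 10188
10–19: 13200 × 0.955 = 12606
20–29: 10900 × 0.948 = 10333
30–39: 19500 × 0.948 = 18486
40–49: 13000 × 0.951 = 12363
50–59: 13800 × 0.927 = 12793
60+: 4300 × 0.93 + 12100 × 0.516 = 3999 + 6244 = 10243
Net migration: 0–9 − 550 → 9638
Giving 9638 / 12606 / 10333 / 18486 / 12363 / 12793 / 10243.
[period 2]
Births: 10333 × 0.052 = 537 ; 18486 × 0.47 = 8688 ; 12363 × 0.222 = 2745 — total 11970
10–19: 9638 × 0.955 = 9204
20–29: 12606 × 0.948 = 11950
30–39: 10333 × 0.948 = 9796
40–49: 18486 × 0.951 = 17580
50–59: 12363 × 0.927 = 11461
60+: 12793 × 0.93 + 10243 × 0.516 = 11897 + 5285 = 17182
Net migration: 0–9 − 550 → 11420
Giving 11420 / 9204 / 11950 / 9796 / 17580 / 11461 / 17182.
[period 3]
Births: 11950 × 0.052 = 621 ; 9796 × 0.47 = 4604 ; 17580 × 0.222 = 3903 — total 9128
10–19: 11420 × 0.955 = 10906
20–29: 9204 × 0.948 = 8725
30–39: 11950 × 0.948 = 11329
40–49: 9796 × 0.951 = 9316
50–59: 17580 × 0.927 = 16297
60+: 11461 × 0.93 + 17182 × 0.516 = 10659 + 8866 = 19525
Net migration: 0–9 − 550 → 8578
Giving 8578 / 10906 / 8725 / 11329 / 9316 / 16297 / 19525.
Total: 86800 → 84676; change = -2124; percentage change = -2.4%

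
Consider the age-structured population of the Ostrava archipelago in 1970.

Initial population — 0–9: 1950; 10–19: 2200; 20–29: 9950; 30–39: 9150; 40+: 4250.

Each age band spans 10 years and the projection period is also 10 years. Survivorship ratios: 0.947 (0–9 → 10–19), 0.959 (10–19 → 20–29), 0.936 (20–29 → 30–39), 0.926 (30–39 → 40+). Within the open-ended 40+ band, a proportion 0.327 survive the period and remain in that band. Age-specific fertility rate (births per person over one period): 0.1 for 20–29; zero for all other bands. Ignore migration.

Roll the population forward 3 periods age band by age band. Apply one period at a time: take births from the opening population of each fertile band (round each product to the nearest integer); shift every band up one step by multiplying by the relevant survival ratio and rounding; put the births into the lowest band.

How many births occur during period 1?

Period 1.
Births: 9950 × 0.1 = 995
10–19: 1950 × 0.947 = 1847
20–29: 2200 × 0.959 = 2110
30–39: 9950 × 0.936 = 9313
40+: 9150 × 0.926 + 4250 × 0.327 = 8473 + 1390 = 9863
Giving 995 / 1847 / 2110 / 9313 / 9863.

995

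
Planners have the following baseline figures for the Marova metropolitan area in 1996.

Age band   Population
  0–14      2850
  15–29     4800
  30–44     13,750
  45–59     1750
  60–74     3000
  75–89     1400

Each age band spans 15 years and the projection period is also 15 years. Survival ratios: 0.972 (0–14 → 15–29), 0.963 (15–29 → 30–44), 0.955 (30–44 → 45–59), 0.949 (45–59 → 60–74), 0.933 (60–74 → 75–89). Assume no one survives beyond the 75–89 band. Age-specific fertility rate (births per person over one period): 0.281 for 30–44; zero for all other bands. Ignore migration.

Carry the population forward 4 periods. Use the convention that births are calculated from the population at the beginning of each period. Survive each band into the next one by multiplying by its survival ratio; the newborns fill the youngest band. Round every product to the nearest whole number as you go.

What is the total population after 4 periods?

12741

Numbering the groups 1..6 from youngest to oldest:
Period 1:
Births: 13750 × 0.281 = 3864
Group 2: 2850 × 0.972 = 2770
Group 3: 4800 × 0.963 = 4622
Group 4: 13750 × 0.955 = 13131
Group 5: 1750 × 0.949 = 1661
Group 6: 3000 × 0.933 = 2799
Population now: 0–14=3864, 15–29=2770, 30–44=4622, 45–59=13131, 60–74=1661, 75–89=2799
Period 2:
Births: 4622 × 0.281 = 1299
Group 2: 3864 × 0.972 = 3756
Group 3: 2770 × 0.963 = 2668
Group 4: 4622 × 0.955 = 4414
Group 5: 13131 × 0.949 = 12461
Group 6: 1661 × 0.933 = 1550
Population now: 0–14=1299, 15–29=3756, 30–44=2668, 45–59=4414, 60–74=12461, 75–89=1550
Period 3:
Births: 2668 × 0.281 = 750
Group 2: 1299 × 0.972 = 1263
Group 3: 3756 × 0.963 = 3617
Group 4: 2668 × 0.955 = 2548
Group 5: 4414 × 0.949 = 4189
Group 6: 12461 × 0.933 = 11626
Population now: 0–14=750, 15–29=1263, 30–44=3617, 45–59=2548, 60–74=4189, 75–89=11626
Period 4:
Births: 3617 × 0.281 = 1016
Group 2: 750 × 0.972 = 729
Group 3: 1263 × 0.963 = 1216
Group 4: 3617 × 0.955 = 3454
Group 5: 2548 × 0.949 = 2418
Group 6: 4189 × 0.933 = 3908
Population now: 0–14=1016, 15–29=729, 30–44=1216, 45–59=3454, 60–74=2418, 75–89=3908
Total after period 4: 1016 + 729 + 1216 + 3454 + 2418 + 3908 = 12741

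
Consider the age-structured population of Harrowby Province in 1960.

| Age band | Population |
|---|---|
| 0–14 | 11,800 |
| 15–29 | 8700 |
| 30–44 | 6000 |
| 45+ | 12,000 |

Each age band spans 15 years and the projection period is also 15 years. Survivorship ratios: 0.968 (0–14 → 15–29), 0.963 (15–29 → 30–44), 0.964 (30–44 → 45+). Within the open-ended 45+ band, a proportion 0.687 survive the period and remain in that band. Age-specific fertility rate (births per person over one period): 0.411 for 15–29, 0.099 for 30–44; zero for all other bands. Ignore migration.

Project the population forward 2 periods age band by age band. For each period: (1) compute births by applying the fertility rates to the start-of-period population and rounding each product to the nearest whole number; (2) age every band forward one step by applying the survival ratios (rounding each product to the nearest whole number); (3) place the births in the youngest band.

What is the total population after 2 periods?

Call the bands 1 to 4, youngest first.
After projecting period 1:
Births: 8700 × 0.411 = 3576  |  6000 × 0.099 = 594 — total 4170
Band 2: 11800 × 0.968 = 11422
Band 3: 8700 × 0.963 = 8378
Band 4: 6000 × 0.964 + 12000 × 0.687 = 5784 + 8244 = 14028
→ [4170, 11422, 8378, 14028]
After projecting period 2:
Births: 11422 × 0.411 = 4694  |  8378 × 0.099 = 829 — total 5523
Band 2: 4170 × 0.968 = 4037
Band 3: 11422 × 0.963 = 10999
Band 4: 8378 × 0.964 + 14028 × 0.687 = 8076 + 9637 = 17713
→ [5523, 4037, 10999, 17713]
Total after period 2: 5523 + 4037 + 10999 + 17713 = 38272

38272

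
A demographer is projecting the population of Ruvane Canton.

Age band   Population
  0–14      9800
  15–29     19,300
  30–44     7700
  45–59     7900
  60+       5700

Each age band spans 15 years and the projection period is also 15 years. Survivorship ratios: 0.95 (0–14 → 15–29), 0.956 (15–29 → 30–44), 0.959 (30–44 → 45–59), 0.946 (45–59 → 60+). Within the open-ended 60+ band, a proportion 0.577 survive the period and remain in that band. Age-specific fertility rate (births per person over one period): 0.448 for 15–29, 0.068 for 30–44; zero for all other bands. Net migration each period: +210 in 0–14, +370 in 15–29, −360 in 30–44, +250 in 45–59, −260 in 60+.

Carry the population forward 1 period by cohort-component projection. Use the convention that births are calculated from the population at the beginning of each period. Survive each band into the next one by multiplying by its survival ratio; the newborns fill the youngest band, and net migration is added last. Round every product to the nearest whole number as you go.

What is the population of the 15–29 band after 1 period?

9680

Period 1:
Births: 19300 * 0.448 = 8646 ; 7700 * 0.068 = 524 → total 9170
15–29: 9800 * 0.95 = 9310
30–44: 19300 * 0.956 = 18451
45–59: 7700 * 0.959 = 7384
60+: 7900 * 0.946 + 5700 * 0.577 = 7473 + 3289 = 10762
Net migration: 0–14 + 210 → 9380; 15–29 + 370 → 9680; 30–44 − 360 → 18091; 45–59 + 250 → 7634; 60+ − 260 → 10502
→ [9380, 9680, 18091, 7634, 10502]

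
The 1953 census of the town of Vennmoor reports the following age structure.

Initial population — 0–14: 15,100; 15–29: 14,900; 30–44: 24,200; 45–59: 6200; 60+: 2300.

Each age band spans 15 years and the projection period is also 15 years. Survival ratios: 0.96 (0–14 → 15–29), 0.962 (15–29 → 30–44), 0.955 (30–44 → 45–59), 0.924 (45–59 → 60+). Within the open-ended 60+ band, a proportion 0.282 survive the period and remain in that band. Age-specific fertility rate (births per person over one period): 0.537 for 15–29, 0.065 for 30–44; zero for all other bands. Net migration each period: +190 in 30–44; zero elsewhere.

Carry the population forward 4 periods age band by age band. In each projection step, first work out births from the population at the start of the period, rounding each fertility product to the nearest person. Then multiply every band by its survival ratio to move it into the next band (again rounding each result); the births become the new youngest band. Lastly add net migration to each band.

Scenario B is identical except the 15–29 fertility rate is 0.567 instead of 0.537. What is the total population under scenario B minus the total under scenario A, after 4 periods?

Call the bands 1 to 5, youngest first.
Period 1:
Births: 14900 × 0.537 = 8001 ; 24200 × 0.065 = 1573 ⇒ total 9574
Band 2: 15100 × 0.96 = 14496
Band 3: 14900 × 0.962 = 14334
Band 4: 24200 × 0.955 = 23111
Band 5: 6200 × 0.924 + 2300 × 0.282 = 5729 + 649 = 6378
Net migration: Band 3 + 190 → 14524
Giving 9574 / 14496 / 14524 / 23111 / 6378.
Period 2:
Births: 14496 × 0.537 = 7784 ; 14524 × 0.065 = 944 ⇒ total 8728
Band 2: 9574 × 0.96 = 9191
Band 3: 14496 × 0.962 = 13945
Band 4: 14524 × 0.955 = 13870
Band 5: 23111 × 0.924 + 6378 × 0.282 = 21355 + 1799 = 23154
Net migration: Band 3 + 190 → 14135
Giving 8728 / 9191 / 14135 / 13870 / 23154.
Period 3:
Births: 9191 × 0.537 = 4936 ; 14135 × 0.065 = 919 ⇒ total 5855
Band 2: 8728 × 0.96 = 8379
Band 3: 9191 × 0.962 = 8842
Band 4: 14135 × 0.955 = 13499
Band 5: 13870 × 0.924 + 23154 × 0.282 = 12816 + 6529 = 19345
Net migration: Band 3 + 190 → 9032
Giving 5855 / 8379 / 9032 / 13499 / 19345.
Period 4:
Births: 8379 × 0.537 = 4500 ; 9032 × 0.065 = 587 ⇒ total 5087
Band 2: 5855 × 0.96 = 5621
Band 3: 8379 × 0.962 = 8061
Band 4: 9032 × 0.955 = 8626
Band 5: 13499 × 0.924 + 19345 × 0.282 = 12473 + 5455 = 17928
Net migration: Band 3 + 190 → 8251
Giving 5087 / 5621 / 8251 / 8626 / 17928.
Scenario A total after 4 periods: 45513
Scenario B projection —
Period 1:
Births: 14900 × 0.567 = 8448 ; 24200 × 0.065 = 1573 ⇒ total 10021
Band 2: 15100 × 0.96 = 14496
Band 3: 14900 × 0.962 = 14334
Band 4: 24200 × 0.955 = 23111
Band 5: 6200 × 0.924 + 2300 × 0.282 = 5729 + 649 = 6378
Net migration: Band 3 + 190 → 14524
Giving 10021 / 14496 / 14524 / 23111 / 6378.
Period 2:
Births: 14496 × 0.567 = 8219 ; 14524 × 0.065 = 944 ⇒ total 9163
Band 2: 10021 × 0.96 = 9620
Band 3: 14496 × 0.962 = 13945
Band 4: 14524 × 0.955 = 13870
Band 5: 23111 × 0.924 + 6378 × 0.282 = 21355 + 1799 = 23154
Net migration: Band 3 + 190 → 14135
Giving 9163 / 9620 / 14135 / 13870 / 23154.
Period 3:
Births: 9620 × 0.567 = 5455 ; 14135 × 0.065 = 919 ⇒ total 6374
Band 2: 9163 × 0.96 = 8796
Band 3: 9620 × 0.962 = 9254
Band 4: 14135 × 0.955 = 13499
Band 5: 13870 × 0.924 + 23154 × 0.282 = 12816 + 6529 = 19345
Net migration: Band 3 + 190 → 9444
Giving 6374 / 8796 / 9444 / 13499 / 19345.
Period 4:
Births: 8796 × 0.567 = 4987 ; 9444 × 0.065 = 614 ⇒ total 5601
Band 2: 6374 × 0.96 = 6119
Band 3: 8796 × 0.962 = 8462
Band 4: 9444 × 0.955 = 9019
Band 5: 13499 × 0.924 + 19345 × 0.282 = 12473 + 5455 = 17928
Net migration: Band 3 + 190 → 8652
Giving 5601 / 6119 / 8652 / 9019 / 17928.
Scenario B total after 4 periods: 47319
Difference B − A = 47319 − 45513 = 1806

1806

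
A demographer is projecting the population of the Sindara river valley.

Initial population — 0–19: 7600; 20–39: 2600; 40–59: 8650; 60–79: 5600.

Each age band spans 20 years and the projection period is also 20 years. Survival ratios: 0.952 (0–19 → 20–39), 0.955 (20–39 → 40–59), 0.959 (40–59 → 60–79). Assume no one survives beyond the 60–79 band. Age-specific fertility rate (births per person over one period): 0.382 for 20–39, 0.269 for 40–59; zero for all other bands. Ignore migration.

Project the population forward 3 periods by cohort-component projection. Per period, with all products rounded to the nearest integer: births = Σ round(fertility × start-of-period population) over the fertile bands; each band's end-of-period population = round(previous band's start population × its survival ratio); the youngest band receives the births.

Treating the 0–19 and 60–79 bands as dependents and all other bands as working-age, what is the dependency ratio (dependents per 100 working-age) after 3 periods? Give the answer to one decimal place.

Period 1.
Births: 2600 * 0.382 = 993, 8650 * 0.269 = 2327 → 3320
20–39: 7600 * 0.952 = 7235
40–59: 2600 * 0.955 = 2483
60–79: 8650 * 0.959 = 8295
Giving 3320 / 7235 / 2483 / 8295.
Period 2.
Births: 7235 * 0.382 = 2764, 2483 * 0.269 = 668 → 3432
20–39: 3320 * 0.952 = 3161
40–59: 7235 * 0.955 = 6909
60–79: 2483 * 0.959 = 2381
Giving 3432 / 3161 / 6909 / 2381.
Period 3.
Births: 3161 * 0.382 = 1208, 6909 * 0.269 = 1859 → 3067
20–39: 3432 * 0.952 = 3267
40–59: 3161 * 0.955 = 3019
60–79: 6909 * 0.959 = 6626
Giving 3067 / 3267 / 3019 / 6626.
Dependents (band 0–19 + band 60–79) = 3067 + 6626 = 9693; working-age = 6286; ratio = 9693/6286 × 100 = 154.2

154.2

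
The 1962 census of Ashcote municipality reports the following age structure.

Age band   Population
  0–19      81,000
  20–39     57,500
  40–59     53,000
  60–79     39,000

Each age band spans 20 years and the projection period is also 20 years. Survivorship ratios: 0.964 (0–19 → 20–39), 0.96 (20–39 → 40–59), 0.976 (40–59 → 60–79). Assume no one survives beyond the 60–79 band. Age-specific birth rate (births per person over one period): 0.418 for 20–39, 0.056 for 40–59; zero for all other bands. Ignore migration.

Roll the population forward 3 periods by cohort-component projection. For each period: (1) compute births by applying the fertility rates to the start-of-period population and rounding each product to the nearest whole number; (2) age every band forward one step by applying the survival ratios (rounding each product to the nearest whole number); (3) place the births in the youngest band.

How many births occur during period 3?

Numbering the groups 1..4 from youngest to oldest:
Period 1.
Births: 57500 * 0.418 = 24035, 53000 * 0.056 = 2968 → 27003
Group 2: 81000 * 0.964 = 78084
Group 3: 57500 * 0.96 = 55200
Group 4: 53000 * 0.976 = 51728
→ [27003, 78084, 55200, 51728]
Period 2.
Births: 78084 * 0.418 = 32639, 55200 * 0.056 = 3091 → 35730
Group 2: 27003 * 0.964 = 26031
Group 3: 78084 * 0.96 = 74961
Group 4: 55200 * 0.976 = 53875
→ [35730, 26031, 74961, 53875]
Period 3.
Births: 26031 * 0.418 = 10881, 74961 * 0.056 = 4198 → 15079
Group 2: 35730 * 0.964 = 34444
Group 3: 26031 * 0.96 = 24990
Group 4: 74961 * 0.976 = 73162
→ [15079, 34444, 24990, 73162]

15079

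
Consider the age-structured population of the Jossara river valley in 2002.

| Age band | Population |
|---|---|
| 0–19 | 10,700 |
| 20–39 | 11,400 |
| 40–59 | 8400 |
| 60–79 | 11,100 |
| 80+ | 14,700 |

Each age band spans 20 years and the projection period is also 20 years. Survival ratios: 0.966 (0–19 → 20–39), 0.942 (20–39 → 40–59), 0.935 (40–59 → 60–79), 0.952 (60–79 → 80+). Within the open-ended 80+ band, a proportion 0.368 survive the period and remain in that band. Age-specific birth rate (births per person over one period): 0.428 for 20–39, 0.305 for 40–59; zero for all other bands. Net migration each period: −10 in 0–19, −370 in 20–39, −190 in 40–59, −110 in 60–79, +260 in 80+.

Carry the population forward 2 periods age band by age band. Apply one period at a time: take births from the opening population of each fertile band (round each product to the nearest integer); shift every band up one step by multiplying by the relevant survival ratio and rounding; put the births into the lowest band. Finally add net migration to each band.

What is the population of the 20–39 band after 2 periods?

Period 1.
Births: 11400 × 0.428 = 4879, 8400 × 0.305 = 2562 → total 7441
20–39: 10700 × 0.966 = 10336
40–59: 11400 × 0.942 = 10739
60–79: 8400 × 0.935 = 7854
80+: 11100 × 0.952 + 14700 × 0.368 = 10567 + 5410 = 15977
Net migration: 0–19 − 10 → 7431; 20–39 − 370 → 9966; 40–59 − 190 → 10549; 60–79 − 110 → 7744; 80+ + 260 → 16237
Population now: 0–19=7431, 20–39=9966, 40–59=10549, 60–79=7744, 80+=16237
Period 2.
Births: 9966 × 0.428 = 4265, 10549 × 0.305 = 3217 → total 7482
20–39: 7431 × 0.966 = 7178
40–59: 9966 × 0.942 = 9388
60–79: 10549 × 0.935 = 9863
80+: 7744 × 0.952 + 16237 × 0.368 = 7372 + 5975 = 13347
Net migration: 0–19 − 10 → 7472; 20–39 − 370 → 6808; 40–59 − 190 → 9198; 60–79 − 110 → 9753; 80+ + 260 → 13607
Population now: 0–19=7472, 20–39=6808, 40–59=9198, 60–79=9753, 80+=13607

6808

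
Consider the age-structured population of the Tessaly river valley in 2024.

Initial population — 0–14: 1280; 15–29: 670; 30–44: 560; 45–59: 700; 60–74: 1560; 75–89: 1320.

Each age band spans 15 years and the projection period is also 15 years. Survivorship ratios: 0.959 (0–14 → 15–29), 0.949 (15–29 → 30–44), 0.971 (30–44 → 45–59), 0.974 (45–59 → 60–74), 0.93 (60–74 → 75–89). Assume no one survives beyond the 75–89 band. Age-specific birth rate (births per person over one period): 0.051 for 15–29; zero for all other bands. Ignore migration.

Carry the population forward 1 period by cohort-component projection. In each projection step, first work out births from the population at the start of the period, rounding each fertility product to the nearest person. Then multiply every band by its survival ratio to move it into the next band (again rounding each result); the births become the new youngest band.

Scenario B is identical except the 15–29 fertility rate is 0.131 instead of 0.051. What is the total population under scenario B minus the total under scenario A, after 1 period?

54

Let band 1 be 0–14 through band 6 = 75–89.
— Period 1 —
Births: 670 × 0.051 = 34
Band 2: 1280 × 0.959 = 1228
Band 3: 670 × 0.949 = 636
Band 4: 560 × 0.971 = 544
Band 5: 700 × 0.974 = 682
Band 6: 1560 × 0.93 = 1451
Population now: 0–14=34, 15–29=1228, 30–44=636, 45–59=544, 60–74=682, 75–89=1451
Scenario A total after 1 period: 4575
Scenario B projection —
— Period 1 —
Births: 670 × 0.131 = 88
Band 2: 1280 × 0.959 = 1228
Band 3: 670 × 0.949 = 636
Band 4: 560 × 0.971 = 544
Band 5: 700 × 0.974 = 682
Band 6: 1560 × 0.93 = 1451
Population now: 0–14=88, 15–29=1228, 30–44=636, 45–59=544, 60–74=682, 75–89=1451
Scenario B total after 1 period: 4629
Difference B − A = 4629 − 4575 = 54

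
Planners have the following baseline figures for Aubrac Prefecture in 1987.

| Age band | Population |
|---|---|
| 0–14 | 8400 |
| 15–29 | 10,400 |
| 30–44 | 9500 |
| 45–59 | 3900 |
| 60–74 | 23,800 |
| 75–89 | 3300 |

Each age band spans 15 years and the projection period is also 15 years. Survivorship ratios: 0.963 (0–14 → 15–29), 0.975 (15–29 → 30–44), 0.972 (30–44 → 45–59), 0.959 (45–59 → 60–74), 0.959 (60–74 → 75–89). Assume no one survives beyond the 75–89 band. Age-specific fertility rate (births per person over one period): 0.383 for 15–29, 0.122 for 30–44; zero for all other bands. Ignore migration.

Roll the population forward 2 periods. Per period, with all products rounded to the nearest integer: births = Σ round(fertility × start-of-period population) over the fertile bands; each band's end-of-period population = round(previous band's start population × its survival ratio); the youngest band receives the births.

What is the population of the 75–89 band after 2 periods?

Period 1:
Births: 10400 × 0.383 = 3983, 9500 × 0.122 = 1159 → 5142
15–29: 8400 × 0.963 = 8089
30–44: 10400 × 0.975 = 10140
45–59: 9500 × 0.972 = 9234
60–74: 3900 × 0.959 = 3740
75–89: 23800 × 0.959 = 22824
Giving 5142 / 8089 / 10140 / 9234 / 3740 / 22824.
Period 2:
Births: 8089 × 0.383 = 3098, 10140 × 0.122 = 1237 → 4335
15–29: 5142 × 0.963 = 4952
30–44: 8089 × 0.975 = 7887
45–59: 10140 × 0.972 = 9856
60–74: 9234 × 0.959 = 8855
75–89: 3740 × 0.959 = 3587
Giving 4335 / 4952 / 7887 / 9856 / 8855 / 3587.

3587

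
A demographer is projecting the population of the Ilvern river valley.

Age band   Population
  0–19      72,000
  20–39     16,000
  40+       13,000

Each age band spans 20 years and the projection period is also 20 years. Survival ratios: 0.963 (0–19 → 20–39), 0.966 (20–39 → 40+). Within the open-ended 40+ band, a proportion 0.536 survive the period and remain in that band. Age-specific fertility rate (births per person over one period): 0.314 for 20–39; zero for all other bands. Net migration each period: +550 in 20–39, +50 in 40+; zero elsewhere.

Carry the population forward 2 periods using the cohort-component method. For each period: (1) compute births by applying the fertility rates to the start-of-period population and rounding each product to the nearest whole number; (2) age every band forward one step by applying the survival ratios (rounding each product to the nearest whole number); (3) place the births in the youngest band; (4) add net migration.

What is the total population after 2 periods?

106938

After projecting period 1:
Births: 16000 * 0.314 = 5024
20–39: 72000 * 0.963 = 69336
40+: 16000 * 0.966 + 13000 * 0.536 = 15456 + 6968 = 22424
Net migration: 20–39 + 550 → 69886; 40+ + 50 → 22474
Population now: 0–19=5024, 20–39=69886, 40+=22474
After projecting period 2:
Births: 69886 * 0.314 = 21944
20–39: 5024 * 0.963 = 4838
40+: 69886 * 0.966 + 22474 * 0.536 = 67510 + 12046 = 79556
Net migration: 20–39 + 550 → 5388; 40+ + 50 → 79606
Population now: 0–19=21944, 20–39=5388, 40+=79606
Total after period 2: 21944 + 5388 + 79606 = 106938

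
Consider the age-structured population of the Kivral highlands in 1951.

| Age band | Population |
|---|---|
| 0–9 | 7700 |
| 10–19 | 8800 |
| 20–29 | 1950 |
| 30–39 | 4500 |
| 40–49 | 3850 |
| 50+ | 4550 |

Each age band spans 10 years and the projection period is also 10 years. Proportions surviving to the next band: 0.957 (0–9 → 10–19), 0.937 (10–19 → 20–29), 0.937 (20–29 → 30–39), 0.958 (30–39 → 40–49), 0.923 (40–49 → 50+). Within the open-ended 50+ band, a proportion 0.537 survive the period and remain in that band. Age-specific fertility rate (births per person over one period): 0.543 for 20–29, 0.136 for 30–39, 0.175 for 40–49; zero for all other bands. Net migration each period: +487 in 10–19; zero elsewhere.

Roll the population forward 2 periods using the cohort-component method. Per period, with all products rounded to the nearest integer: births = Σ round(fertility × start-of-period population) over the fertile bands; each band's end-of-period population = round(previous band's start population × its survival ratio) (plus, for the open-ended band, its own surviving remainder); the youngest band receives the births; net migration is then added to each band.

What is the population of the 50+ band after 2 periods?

Period 1:
Births: 1950 × 0.543 = 1059, 4500 × 0.136 = 612, 3850 × 0.175 = 674 → total 2345
10–19: 7700 × 0.957 = 7369
20–29: 8800 × 0.937 = 8246
30–39: 1950 × 0.937 = 1827
40–49: 4500 × 0.958 = 4311
50+: 3850 × 0.923 + 4550 × 0.537 = 3554 + 2443 = 5997
Net migration: 10–19 + 487 → 7856
Giving 2345 / 7856 / 8246 / 1827 / 4311 / 5997.
Period 2:
Births: 8246 × 0.543 = 4478, 1827 × 0.136 = 248, 4311 × 0.175 = 754 → total 5480
10–19: 2345 × 0.957 = 2244
20–29: 7856 × 0.937 = 7361
30–39: 8246 × 0.937 = 7727
40–49: 1827 × 0.958 = 1750
50+: 4311 × 0.923 + 5997 × 0.537 = 3979 + 3220 = 7199
Net migration: 10–19 + 487 → 2731
Giving 5480 / 2731 / 7361 / 7727 / 1750 / 7199.

7199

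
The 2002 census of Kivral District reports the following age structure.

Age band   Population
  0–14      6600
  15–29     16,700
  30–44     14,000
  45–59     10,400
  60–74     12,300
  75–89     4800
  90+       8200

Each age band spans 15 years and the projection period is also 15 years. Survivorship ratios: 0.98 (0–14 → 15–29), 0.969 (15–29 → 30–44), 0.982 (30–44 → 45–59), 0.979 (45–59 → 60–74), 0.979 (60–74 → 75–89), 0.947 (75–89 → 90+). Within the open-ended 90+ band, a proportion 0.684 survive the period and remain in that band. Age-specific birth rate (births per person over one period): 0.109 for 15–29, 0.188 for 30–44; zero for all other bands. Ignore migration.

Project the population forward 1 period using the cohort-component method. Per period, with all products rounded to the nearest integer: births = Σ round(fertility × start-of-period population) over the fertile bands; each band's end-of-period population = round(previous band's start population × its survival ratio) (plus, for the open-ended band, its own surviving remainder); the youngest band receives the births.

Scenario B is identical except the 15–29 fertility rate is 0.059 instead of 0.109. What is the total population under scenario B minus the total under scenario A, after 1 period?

-835

Numbering the bands 1..7 from youngest to oldest:
After projecting period 1:
Births: 16700 × 0.109 = 1820  |  14000 × 0.188 = 2632 → total 4452
Band 2: 6600 × 0.98 = 6468
Band 3: 16700 × 0.969 = 16182
Band 4: 14000 × 0.982 = 13748
Band 5: 10400 × 0.979 = 10182
Band 6: 12300 × 0.979 = 12042
Band 7: 4800 × 0.947 + 8200 × 0.684 = 4546 + 5609 = 10155
Giving 4452 / 6468 / 16182 / 13748 / 10182 / 12042 / 10155.
Scenario A total after 1 period: 73229
Scenario B projection —
After projecting period 1:
Births: 16700 × 0.059 = 985  |  14000 × 0.188 = 2632 → total 3617
Band 2: 6600 × 0.98 = 6468
Band 3: 16700 × 0.969 = 16182
Band 4: 14000 × 0.982 = 13748
Band 5: 10400 × 0.979 = 10182
Band 6: 12300 × 0.979 = 12042
Band 7: 4800 × 0.947 + 8200 × 0.684 = 4546 + 5609 = 10155
Giving 3617 / 6468 / 16182 / 13748 / 10182 / 12042 / 10155.
Scenario B total after 1 period: 72394
Difference B − A = 72394 − 73229 = -835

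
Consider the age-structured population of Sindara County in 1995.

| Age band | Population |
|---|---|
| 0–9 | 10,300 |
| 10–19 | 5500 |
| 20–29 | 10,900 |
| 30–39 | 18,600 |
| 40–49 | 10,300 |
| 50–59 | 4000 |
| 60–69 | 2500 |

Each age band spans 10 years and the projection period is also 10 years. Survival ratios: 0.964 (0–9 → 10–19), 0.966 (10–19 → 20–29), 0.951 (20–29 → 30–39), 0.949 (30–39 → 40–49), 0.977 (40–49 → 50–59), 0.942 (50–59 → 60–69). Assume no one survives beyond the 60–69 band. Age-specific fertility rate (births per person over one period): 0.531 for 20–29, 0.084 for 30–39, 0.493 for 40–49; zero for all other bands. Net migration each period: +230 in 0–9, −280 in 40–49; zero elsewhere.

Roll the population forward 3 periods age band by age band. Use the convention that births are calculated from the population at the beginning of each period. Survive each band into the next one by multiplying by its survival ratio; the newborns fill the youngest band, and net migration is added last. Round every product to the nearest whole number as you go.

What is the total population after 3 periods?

73243

Call the bands 1 to 7, youngest first.
[period 1]
Births: 10900 * 0.531 = 5788 ; 18600 * 0.084 = 1562 ; 10300 * 0.493 = 5078 → total 12428
Band 2: 10300 * 0.964 = 9929
Band 3: 5500 * 0.966 = 5313
Band 4: 10900 * 0.951 = 10366
Band 5: 18600 * 0.949 = 17651
Band 6: 10300 * 0.977 = 10063
Band 7: 4000 * 0.942 = 3768
Net migration: Band 1 + 230 → 12658; Band 5 − 280 → 17371
→ [12658, 9929, 5313, 10366, 17371, 10063, 3768]
[period 2]
Births: 5313 * 0.531 = 2821 ; 10366 * 0.084 = 871 ; 17371 * 0.493 = 8564 → total 12256
Band 2: 12658 * 0.964 = 12202
Band 3: 9929 * 0.966 = 9591
Band 4: 5313 * 0.951 = 5053
Band 5: 10366 * 0.949 = 9837
Band 6: 17371 * 0.977 = 16971
Band 7: 10063 * 0.942 = 9479
Net migration: Band 1 + 230 → 12486; Band 5 − 280 → 9557
→ [12486, 12202, 9591, 5053, 9557, 16971, 9479]
[period 3]
Births: 9591 * 0.531 = 5093 ; 5053 * 0.084 = 424 ; 9557 * 0.493 = 4712 → total 10229
Band 2: 12486 * 0.964 = 12037
Band 3: 12202 * 0.966 = 11787
Band 4: 9591 * 0.951 = 9121
Band 5: 5053 * 0.949 = 4795
Band 6: 9557 * 0.977 = 9337
Band 7: 16971 * 0.942 = 15987
Net migration: Band 1 + 230 → 10459; Band 5 − 280 → 4515
→ [10459, 12037, 11787, 9121, 4515, 9337, 15987]
Total after period 3: 10459 + 12037 + 11787 + 9121 + 4515 + 9337 + 15987 = 73243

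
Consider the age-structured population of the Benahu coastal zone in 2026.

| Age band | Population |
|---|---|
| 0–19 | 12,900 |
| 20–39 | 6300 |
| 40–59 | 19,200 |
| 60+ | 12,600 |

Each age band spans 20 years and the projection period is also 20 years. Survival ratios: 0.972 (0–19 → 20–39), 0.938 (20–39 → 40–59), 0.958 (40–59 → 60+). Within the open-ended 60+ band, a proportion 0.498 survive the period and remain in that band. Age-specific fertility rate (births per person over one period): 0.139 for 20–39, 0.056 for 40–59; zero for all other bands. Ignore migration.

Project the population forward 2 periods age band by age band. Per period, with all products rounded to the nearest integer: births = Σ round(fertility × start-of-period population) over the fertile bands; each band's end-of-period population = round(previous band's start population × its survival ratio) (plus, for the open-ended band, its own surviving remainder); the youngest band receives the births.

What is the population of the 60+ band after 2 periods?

After projecting period 1:
Births: 6300 × 0.139 = 876  |  19200 × 0.056 = 1075 → total 1951
20–39: 12900 × 0.972 = 12539
40–59: 6300 × 0.938 = 5909
60+: 19200 × 0.958 + 12600 × 0.498 = 18394 + 6275 = 24669
→ [1951, 12539, 5909, 24669]
After projecting period 2:
Births: 12539 × 0.139 = 1743  |  5909 × 0.056 = 331 → total 2074
20–39: 1951 × 0.972 = 1896
40–59: 12539 × 0.938 = 11762
60+: 5909 × 0.958 + 24669 × 0.498 = 5661 + 12285 = 17946
→ [2074, 1896, 11762, 17946]

17946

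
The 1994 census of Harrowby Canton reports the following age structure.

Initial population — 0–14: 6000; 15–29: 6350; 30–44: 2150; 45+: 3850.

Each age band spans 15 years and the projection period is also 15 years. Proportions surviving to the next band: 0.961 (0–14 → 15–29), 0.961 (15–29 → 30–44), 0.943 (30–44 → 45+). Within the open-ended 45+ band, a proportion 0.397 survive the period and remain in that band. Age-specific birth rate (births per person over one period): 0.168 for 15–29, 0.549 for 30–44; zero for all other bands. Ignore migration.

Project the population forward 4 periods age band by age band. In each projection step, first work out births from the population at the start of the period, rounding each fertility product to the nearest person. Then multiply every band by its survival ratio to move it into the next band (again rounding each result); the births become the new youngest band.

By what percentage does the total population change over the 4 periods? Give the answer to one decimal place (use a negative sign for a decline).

-22.3

After projecting period 1:
Births: 6350 × 0.168 = 1067  |  2150 × 0.549 = 1180 → 2247
15–29: 6000 × 0.961 = 5766
30–44: 6350 × 0.961 = 6102
45+: 2150 × 0.943 + 3850 × 0.397 = 2027 + 1528 = 3555
Population now: 0–14=2247, 15–29=5766, 30–44=6102, 45+=3555
After projecting period 2:
Births: 5766 × 0.168 = 969  |  6102 × 0.549 = 3350 → 4319
15–29: 2247 × 0.961 = 2159
30–44: 5766 × 0.961 = 5541
45+: 6102 × 0.943 + 3555 × 0.397 = 5754 + 1411 = 7165
Population now: 0–14=4319, 15–29=2159, 30–44=5541, 45+=7165
After projecting period 3:
Births: 2159 × 0.168 = 363  |  5541 × 0.549 = 3042 → 3405
15–29: 4319 × 0.961 = 4151
30–44: 2159 × 0.961 = 2075
45+: 5541 × 0.943 + 7165 × 0.397 = 5225 + 2845 = 8070
Population now: 0–14=3405, 15–29=4151, 30–44=2075, 45+=8070
After projecting period 4:
Births: 4151 × 0.168 = 697  |  2075 × 0.549 = 1139 → 1836
15–29: 3405 × 0.961 = 3272
30–44: 4151 × 0.961 = 3989
45+: 2075 × 0.943 + 8070 × 0.397 = 1957 + 3204 = 5161
Population now: 0–14=1836, 15–29=3272, 30–44=3989, 45+=5161
Total: 18350 → 14258; change = -4092; percentage change = -22.3%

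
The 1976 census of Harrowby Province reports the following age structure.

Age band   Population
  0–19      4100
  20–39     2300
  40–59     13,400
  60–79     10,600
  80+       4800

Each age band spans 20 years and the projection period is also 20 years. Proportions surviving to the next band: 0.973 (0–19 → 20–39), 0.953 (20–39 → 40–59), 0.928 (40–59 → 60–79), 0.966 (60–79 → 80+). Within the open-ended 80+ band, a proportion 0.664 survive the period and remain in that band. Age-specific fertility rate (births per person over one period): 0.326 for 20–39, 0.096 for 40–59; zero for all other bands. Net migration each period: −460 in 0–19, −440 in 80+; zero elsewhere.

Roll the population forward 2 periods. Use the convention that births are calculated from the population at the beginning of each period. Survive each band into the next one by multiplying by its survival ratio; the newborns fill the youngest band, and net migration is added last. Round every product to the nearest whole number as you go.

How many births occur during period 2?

(Groups numbered youngest = 1 to oldest = 5.)
After projecting period 1:
Births: 2300 × 0.326 = 750 ; 13400 × 0.096 = 1286 ⇒ total 2036
Group 2: 4100 × 0.973 = 3989
Group 3: 2300 × 0.953 = 2192
Group 4: 13400 × 0.928 = 12435
Group 5: 10600 × 0.966 + 4800 × 0.664 = 10240 + 3187 = 13427
Net migration: Group 1 − 460 → 1576; Group 5 − 440 → 12987
Population now: 0–19=1576, 20–39=3989, 40–59=2192, 60–79=12435, 80+=12987
After projecting period 2:
Births: 3989 × 0.326 = 1300 ; 2192 × 0.096 = 210 ⇒ total 1510
Group 2: 1576 × 0.973 = 1533
Group 3: 3989 × 0.953 = 3802
Group 4: 2192 × 0.928 = 2034
Group 5: 12435 × 0.966 + 12987 × 0.664 = 12012 + 8623 = 20635
Net migration: Group 1 − 460 → 1050; Group 5 − 440 → 20195
Population now: 0–19=1050, 20–39=1533, 40–59=3802, 60–79=2034, 80+=20195

1510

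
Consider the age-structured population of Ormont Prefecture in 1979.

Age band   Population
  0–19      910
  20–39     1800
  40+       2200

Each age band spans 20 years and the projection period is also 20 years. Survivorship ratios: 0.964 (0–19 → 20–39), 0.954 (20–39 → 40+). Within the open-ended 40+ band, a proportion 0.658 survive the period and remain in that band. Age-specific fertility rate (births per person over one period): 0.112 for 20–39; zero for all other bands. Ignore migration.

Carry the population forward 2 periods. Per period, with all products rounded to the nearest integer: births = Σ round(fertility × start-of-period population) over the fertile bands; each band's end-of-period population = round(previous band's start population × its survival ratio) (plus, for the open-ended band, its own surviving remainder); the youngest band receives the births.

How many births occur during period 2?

— Period 1 —
Births: 1800 × 0.112 = 202
20–39: 910 × 0.964 = 877
40+: 1800 × 0.954 + 2200 × 0.658 = 1717 + 1448 = 3165
Giving 202 / 877 / 3165.
— Period 2 —
Births: 877 × 0.112 = 98
20–39: 202 × 0.964 = 195
40+: 877 × 0.954 + 3165 × 0.658 = 837 + 2083 = 2920
Giving 98 / 195 / 2920.

98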